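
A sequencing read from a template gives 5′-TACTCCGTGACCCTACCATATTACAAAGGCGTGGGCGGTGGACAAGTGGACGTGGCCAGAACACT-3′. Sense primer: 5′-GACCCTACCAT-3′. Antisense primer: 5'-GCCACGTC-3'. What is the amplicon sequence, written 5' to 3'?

5'-GACCCTACCATATTACAAAGGCGTGGGCGGTGGACAAGTGGACGTGGC-3'

The forward primer matches the template at positions 9–19.
Taking the reverse complement of GCCACGTC gives GACGTGGC, found at positions 49–56 on the template; the primer anneals here to the top strand with its 3' end pointing upstream.
The product is the template from position 9 through 56 (48 bp).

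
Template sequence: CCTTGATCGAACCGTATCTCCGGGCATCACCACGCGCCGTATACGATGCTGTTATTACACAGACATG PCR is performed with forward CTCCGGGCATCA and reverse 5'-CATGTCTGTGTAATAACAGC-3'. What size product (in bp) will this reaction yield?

50 bp

Forward primer CTCCGGGCATCA is found on the top strand at positions 18–29.
The reverse primer's reverse complement is GCTGTTATTACACAGACATG, which matches the template at positions 48–67.
Amplicon spans positions 18–67: 50 bp.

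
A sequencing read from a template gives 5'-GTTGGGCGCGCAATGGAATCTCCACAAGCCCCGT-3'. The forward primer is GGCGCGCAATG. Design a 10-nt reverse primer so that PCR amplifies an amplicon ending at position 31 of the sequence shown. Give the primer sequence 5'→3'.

The forward primer binds at positions 5–15; the product's 3' end on the top strand is position 31.
The reverse primer anneals to the top strand over positions 22–31, i.e. to CCACAAGCCC.
Its sequence written 5'→3' is the reverse complement: GGGCTTGTGG.

5'-GGGCTTGTGG-3'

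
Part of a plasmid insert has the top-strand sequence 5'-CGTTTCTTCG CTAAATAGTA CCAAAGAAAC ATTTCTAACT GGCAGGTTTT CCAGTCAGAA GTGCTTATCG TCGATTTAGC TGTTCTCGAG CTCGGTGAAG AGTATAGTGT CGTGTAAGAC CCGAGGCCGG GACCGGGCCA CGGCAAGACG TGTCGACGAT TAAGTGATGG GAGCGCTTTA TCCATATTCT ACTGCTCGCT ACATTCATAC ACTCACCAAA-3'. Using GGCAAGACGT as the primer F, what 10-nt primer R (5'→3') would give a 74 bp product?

The forward primer binds at positions 142–151, so a 74 bp product ends at position 142 + 74 − 1 = 215.
The reverse primer anneals to the top strand over positions 206–215, i.e. to CATACACTCA.
Its sequence written 5'→3' is the reverse complement: TGAGTGTATG.

5'-TGAGTGTATG-3'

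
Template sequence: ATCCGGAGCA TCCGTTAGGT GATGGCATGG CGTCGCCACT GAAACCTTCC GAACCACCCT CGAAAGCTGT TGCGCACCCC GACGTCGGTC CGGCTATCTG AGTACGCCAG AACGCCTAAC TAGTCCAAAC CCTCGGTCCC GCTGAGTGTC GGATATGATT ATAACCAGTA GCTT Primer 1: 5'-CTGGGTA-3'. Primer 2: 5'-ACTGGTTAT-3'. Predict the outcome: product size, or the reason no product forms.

No product — primer 1 has no binding site in the template.

Primer 1 (CTGGGTA) does not match the top strand, and its reverse complement TACCCAG does not match either.
With no annealing site for primer 1, no amplification occurs.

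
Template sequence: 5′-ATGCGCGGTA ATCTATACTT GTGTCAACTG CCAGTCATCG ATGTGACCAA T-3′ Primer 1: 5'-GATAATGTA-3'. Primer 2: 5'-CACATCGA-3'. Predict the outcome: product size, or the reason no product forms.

Primer 1 (GATAATGTA) does not match the top strand, and its reverse complement TACATTATC does not match either.
With no annealing site for primer 1, no amplification occurs.

No product — primer 1 has no binding site in the template.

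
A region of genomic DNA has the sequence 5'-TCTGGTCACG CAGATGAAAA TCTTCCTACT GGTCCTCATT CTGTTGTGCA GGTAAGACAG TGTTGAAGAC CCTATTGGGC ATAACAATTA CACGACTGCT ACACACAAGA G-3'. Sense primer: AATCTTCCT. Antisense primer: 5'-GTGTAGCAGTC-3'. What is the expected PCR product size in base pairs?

Forward primer AATCTTCCT is found on the top strand at positions 19–27.
Reverse complement of the reverse primer: GACTGCTACAC. This occurs on the top strand at positions 94–104.
Amplicon spans positions 19–104: 86 bp.

86 bp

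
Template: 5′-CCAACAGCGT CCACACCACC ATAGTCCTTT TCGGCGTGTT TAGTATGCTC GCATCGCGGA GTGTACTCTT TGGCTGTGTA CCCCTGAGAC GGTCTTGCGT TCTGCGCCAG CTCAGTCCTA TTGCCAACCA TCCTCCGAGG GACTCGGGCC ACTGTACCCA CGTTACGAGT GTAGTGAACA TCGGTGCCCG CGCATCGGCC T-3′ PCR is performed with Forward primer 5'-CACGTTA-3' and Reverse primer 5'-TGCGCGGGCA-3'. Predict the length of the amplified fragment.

36 bp

Forward primer CACGTTA is found on the top strand at positions 159–165.
Taking the reverse complement of TGCGCGGGCA gives TGCCCGCGCA, found at positions 185–194 on the template; the primer anneals here to the top strand with its 3' end pointing upstream.
Product length = (reverse-primer end) − (forward-primer start) + 1 = 194 − 159 + 1 = 36 bp.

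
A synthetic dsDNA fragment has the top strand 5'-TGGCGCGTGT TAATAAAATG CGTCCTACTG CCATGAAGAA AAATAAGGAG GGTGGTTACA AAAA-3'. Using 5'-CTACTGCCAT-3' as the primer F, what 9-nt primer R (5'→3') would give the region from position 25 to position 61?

The product's 3' end on the top strand is position 61.
The reverse primer anneals to the top strand over positions 53–61, i.e. to TGGTTACAA.
Its sequence written 5'→3' is the reverse complement: TTGTAACCA.

5'-TTGTAACCA-3'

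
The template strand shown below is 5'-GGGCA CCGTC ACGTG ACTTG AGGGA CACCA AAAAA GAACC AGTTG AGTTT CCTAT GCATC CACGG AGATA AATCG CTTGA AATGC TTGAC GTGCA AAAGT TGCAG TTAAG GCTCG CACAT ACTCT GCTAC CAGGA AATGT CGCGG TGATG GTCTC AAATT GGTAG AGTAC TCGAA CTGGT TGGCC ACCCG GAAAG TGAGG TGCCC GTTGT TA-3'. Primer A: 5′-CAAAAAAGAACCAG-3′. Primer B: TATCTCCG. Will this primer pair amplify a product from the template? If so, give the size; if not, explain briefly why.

Yes — a 42 bp product.

Primer A (CAAAAAAGAACCAG) matches the top strand at positions 29–42; it acts as a forward primer.
Primer B's reverse complement is CGGAGATA, matching the top strand at positions 63–70; it acts as a reverse primer.
The 3' ends face each other across positions 29–70, giving a 42 bp product.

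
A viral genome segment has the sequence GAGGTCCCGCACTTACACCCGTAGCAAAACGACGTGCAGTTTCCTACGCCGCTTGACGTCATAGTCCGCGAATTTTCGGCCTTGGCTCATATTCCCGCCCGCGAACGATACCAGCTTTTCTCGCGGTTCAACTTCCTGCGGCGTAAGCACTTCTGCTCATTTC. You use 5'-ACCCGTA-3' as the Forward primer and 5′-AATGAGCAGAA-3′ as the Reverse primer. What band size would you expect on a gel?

Forward primer ACCCGTA is found on the top strand at positions 17–23.
The reverse primer's reverse complement is TTCTGCTCATT, which matches the template at positions 151–161.
Product length = (reverse-primer end) − (forward-primer start) + 1 = 161 − 17 + 1 = 145 bp.

145 bp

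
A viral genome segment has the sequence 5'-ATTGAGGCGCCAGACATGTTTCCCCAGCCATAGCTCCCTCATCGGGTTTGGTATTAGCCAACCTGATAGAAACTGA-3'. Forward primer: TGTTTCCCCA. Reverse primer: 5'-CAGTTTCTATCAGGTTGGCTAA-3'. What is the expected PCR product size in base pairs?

59 bp

Scanning the template, TGTTTCCCCA occurs at positions 17–26; this primer anneals to the bottom strand there with its 3' end pointing downstream.
Reverse complement of the reverse primer: TTAGCCAACCTGATAGAAACTG. This occurs on the top strand at positions 54–75.
The product runs from position 17 to position 75, so its length is 75 − 17 + 1 = 59 bp.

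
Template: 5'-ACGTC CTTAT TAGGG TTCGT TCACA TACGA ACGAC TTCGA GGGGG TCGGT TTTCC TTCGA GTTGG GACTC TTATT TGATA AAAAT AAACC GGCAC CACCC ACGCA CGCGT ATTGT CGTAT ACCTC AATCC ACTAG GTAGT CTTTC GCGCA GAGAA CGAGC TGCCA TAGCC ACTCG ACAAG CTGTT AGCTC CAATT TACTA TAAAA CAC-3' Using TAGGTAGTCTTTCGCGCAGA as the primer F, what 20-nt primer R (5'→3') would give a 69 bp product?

The forward primer binds at positions 133–152, so a 69 bp product ends at position 133 + 69 − 1 = 201.
The reverse primer anneals to the top strand over positions 182–201, i.e. to TGTTAGCTCCAATTTACTAT.
Its sequence written 5'→3' is the reverse complement: ATAGTAAATTGGAGCTAACA.

5'-ATAGTAAATTGGAGCTAACA-3'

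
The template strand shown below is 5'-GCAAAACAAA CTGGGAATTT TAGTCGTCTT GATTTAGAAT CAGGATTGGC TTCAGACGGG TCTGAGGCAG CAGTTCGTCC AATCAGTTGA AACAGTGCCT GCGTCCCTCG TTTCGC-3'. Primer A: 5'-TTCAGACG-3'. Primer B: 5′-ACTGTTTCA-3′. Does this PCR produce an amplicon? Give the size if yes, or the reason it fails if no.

Yes — a 46 bp product.

Primer A (TTCAGACG) matches the top strand at positions 51–58; it acts as a forward primer.
Primer B's reverse complement is TGAAACAGT, matching the top strand at positions 88–96; it acts as a reverse primer.
The 3' ends face each other across positions 51–96, giving a 46 bp product.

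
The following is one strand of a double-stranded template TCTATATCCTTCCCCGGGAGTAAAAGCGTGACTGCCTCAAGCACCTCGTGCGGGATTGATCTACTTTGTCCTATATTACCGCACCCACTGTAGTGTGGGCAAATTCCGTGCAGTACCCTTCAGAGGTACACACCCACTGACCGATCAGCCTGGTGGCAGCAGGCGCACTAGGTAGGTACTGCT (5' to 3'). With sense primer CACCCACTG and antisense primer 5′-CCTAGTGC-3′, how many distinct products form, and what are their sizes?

The forward primer CACCCACTG matches the top strand at positions 82–90, 131–139.
The reverse primer's reverse complement is GCACTAGG, matching at positions 165–172.
Each forward site pairs with the reverse site to give a product ending at position 172: sizes 91, 42 bp.

Two products: 91 bp, 42 bp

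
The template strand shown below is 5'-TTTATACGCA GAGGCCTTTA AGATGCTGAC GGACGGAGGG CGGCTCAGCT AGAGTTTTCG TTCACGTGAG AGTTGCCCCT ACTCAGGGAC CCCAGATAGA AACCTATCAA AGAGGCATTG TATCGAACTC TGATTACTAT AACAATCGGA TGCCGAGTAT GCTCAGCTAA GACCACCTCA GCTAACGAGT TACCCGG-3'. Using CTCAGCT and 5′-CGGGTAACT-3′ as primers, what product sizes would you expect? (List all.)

The forward primer CTCAGCT matches the top strand at positions 44–50, 162–168, 177–183.
The reverse primer's reverse complement is AGTTACCCG, matching at positions 188–196.
Each forward site pairs with the reverse site to give a product ending at position 196: sizes 153, 35, 20 bp.

153 bp, 35 bp, 20 bp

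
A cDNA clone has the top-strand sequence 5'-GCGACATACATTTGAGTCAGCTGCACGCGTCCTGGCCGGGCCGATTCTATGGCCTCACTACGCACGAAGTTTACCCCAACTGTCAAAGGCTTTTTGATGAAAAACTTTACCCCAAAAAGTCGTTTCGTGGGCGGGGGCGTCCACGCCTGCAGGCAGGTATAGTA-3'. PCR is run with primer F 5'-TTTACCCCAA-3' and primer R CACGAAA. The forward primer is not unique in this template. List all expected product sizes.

The forward primer TTTACCCCAA matches the top strand at positions 70–79, 106–115.
The reverse primer's reverse complement is TTTCGTG, matching at positions 123–129.
Each forward site pairs with the reverse site to give a product ending at position 129: sizes 60, 24 bp.

60 bp, 24 bp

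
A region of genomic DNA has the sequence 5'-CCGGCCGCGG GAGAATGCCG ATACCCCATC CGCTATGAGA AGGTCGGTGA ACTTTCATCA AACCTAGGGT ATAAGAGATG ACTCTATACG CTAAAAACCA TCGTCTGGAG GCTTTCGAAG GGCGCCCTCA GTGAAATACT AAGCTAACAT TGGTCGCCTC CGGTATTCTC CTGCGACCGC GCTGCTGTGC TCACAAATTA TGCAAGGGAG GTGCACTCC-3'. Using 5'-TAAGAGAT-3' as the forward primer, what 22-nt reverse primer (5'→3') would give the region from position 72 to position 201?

5'-ATAATTTGTGAGCACAGCAGCG-3'

The product's 3' end on the top strand is position 201.
The reverse primer anneals to the top strand over positions 180–201, i.e. to CGCTGCTGTGCTCACAAATTAT.
Its sequence written 5'→3' is the reverse complement: ATAATTTGTGAGCACAGCAGCG.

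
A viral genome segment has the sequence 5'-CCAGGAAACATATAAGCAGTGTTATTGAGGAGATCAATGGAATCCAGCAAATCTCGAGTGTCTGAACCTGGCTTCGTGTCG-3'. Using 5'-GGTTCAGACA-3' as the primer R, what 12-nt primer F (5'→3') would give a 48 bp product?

5'-GTTATTGAGGAG-3'

The reverse primer's reverse complement TGTCTGAACC matches the template at positions 59–68, so the product ends at position 68.
A 48 bp product then starts at position 68 − 48 + 1 = 21.
The forward primer is identical to the top strand there: GTTATTGAGGAG.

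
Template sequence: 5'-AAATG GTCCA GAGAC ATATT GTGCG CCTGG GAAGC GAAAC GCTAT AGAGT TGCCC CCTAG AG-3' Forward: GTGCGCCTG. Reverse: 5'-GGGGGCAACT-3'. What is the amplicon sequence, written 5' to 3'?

Forward primer GTGCGCCTG is found on the top strand at positions 21–29.
The reverse primer's reverse complement is AGTTGCCCCC, which matches the template at positions 48–57.
The product is the template from position 21 through 57 (37 bp).

5'-GTGCGCCTGGGAAGCGAAACGCTATAGAGTTGCCCCC-3'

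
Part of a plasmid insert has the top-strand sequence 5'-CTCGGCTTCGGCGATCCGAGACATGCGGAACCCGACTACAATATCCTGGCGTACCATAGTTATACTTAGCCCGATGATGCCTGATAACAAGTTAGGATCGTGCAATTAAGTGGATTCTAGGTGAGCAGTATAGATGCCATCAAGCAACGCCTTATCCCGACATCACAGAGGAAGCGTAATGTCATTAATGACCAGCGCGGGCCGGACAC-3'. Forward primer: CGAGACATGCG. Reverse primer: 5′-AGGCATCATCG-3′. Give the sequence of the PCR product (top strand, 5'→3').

The forward primer matches the template at positions 17–27.
Taking the reverse complement of AGGCATCATCG gives CGATGATGCCT, found at positions 72–82 on the template; the primer anneals here to the top strand with its 3' end pointing upstream.
The product is the template from position 17 through 82 (66 bp).

5'-CGAGACATGCGGAACCCGACTACAATATCCTGGCGTACCATAGTTATACTTAGCCCGATGATGCCT-3'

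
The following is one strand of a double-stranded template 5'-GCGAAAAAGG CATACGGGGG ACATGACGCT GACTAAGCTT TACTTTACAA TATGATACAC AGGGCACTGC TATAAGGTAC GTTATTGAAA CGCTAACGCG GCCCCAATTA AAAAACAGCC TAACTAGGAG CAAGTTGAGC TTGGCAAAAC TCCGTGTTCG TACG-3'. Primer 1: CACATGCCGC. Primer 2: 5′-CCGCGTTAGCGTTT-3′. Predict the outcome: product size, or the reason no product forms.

No product — primer 1 has no binding site in the template.

Primer 1 (CACATGCCGC) does not match the top strand, and its reverse complement GCGGCATGTG does not match either.
With no annealing site for primer 1, no amplification occurs.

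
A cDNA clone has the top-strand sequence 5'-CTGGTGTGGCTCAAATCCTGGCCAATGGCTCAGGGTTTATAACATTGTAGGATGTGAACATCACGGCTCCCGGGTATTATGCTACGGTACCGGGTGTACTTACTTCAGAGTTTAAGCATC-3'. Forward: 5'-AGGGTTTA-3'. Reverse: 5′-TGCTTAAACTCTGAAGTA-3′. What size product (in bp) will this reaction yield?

87 bp

Scanning the template, AGGGTTTA occurs at positions 32–39; this primer anneals to the bottom strand there with its 3' end pointing downstream.
Taking the reverse complement of TGCTTAAACTCTGAAGTA gives TACTTCAGAGTTTAAGCA, found at positions 101–118 on the template; the primer anneals here to the top strand with its 3' end pointing upstream.
Amplicon spans positions 32–118: 87 bp.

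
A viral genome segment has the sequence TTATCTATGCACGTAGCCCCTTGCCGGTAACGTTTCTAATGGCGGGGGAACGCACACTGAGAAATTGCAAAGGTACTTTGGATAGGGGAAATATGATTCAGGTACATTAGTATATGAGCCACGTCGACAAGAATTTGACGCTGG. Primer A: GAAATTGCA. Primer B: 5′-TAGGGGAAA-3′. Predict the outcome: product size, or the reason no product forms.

No product — both primers anneal to the same strand and extend in the same direction.

Primer A (GAAATTGCA) matches the top strand at positions 61–69 (3' end points downstream).
Primer B (TAGGGGAAA) also matches the top strand directly, at positions 83–91 — its reverse complement TTTCCCCTA is not present.
Both primers anneal to the bottom strand with 3' ends pointing the same way, so neither can prime synthesis back toward the other.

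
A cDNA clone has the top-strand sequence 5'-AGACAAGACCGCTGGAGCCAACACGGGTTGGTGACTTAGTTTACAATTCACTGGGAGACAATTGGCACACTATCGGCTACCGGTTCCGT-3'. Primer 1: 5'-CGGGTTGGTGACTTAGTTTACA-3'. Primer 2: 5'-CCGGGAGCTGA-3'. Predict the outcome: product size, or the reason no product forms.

No product — primer 2 has no binding site in the template.

Primer 2 (CCGGGAGCTGA) does not match the top strand, and its reverse complement TCAGCTCCCGG does not match either.
With no annealing site for primer 2, no amplification occurs.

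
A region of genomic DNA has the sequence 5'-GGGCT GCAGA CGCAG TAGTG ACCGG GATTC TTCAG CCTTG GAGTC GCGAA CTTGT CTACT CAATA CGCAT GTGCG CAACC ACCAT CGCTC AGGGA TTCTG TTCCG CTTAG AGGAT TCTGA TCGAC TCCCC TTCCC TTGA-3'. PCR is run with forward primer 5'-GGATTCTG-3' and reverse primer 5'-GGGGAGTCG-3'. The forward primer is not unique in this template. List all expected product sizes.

38 bp, 19 bp

The forward primer GGATTCTG matches the top strand at positions 93–100, 112–119.
The reverse primer's reverse complement is CGACTCCCC, matching at positions 122–130.
Each forward site pairs with the reverse site to give a product ending at position 130: sizes 38, 19 bp.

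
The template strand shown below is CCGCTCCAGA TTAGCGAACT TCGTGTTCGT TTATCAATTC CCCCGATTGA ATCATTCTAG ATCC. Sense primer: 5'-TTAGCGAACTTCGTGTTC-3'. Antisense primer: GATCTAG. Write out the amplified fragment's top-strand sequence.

5'-TTAGCGAACTTCGTGTTCGTTTATCAATTCCCCCGATTGAATCATTCTAGATC-3'

The forward primer matches the template at positions 11–28.
Taking the reverse complement of GATCTAG gives CTAGATC, found at positions 57–63 on the template; the primer anneals here to the top strand with its 3' end pointing upstream.
The product is the template from position 11 through 63 (53 bp).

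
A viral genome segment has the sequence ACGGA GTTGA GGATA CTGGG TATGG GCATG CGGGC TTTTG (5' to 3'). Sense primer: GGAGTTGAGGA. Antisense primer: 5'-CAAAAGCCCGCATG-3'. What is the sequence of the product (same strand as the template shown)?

5'-GGAGTTGAGGATACTGGGTATGGGCATGCGGGCTTTTG-3'

Scanning the template, GGAGTTGAGGA occurs at positions 3–13; this primer anneals to the bottom strand there with its 3' end pointing downstream.
Taking the reverse complement of CAAAAGCCCGCATG gives CATGCGGGCTTTTG, found at positions 27–40 on the template; the primer anneals here to the top strand with its 3' end pointing upstream.
The product is the template from position 3 through 40 (38 bp).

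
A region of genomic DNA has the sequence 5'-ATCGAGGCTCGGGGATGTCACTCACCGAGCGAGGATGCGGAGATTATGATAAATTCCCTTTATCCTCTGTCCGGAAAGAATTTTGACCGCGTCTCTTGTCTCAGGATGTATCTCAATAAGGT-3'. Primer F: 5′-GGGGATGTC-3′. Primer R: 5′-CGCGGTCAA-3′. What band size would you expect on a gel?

Scanning the template, GGGGATGTC occurs at positions 11–19; this primer anneals to the bottom strand there with its 3' end pointing downstream.
Reverse complement of the reverse primer: TTGACCGCG. This occurs on the top strand at positions 83–91.
The product runs from position 11 to position 91, so its length is 91 − 11 + 1 = 81 bp.

81 bp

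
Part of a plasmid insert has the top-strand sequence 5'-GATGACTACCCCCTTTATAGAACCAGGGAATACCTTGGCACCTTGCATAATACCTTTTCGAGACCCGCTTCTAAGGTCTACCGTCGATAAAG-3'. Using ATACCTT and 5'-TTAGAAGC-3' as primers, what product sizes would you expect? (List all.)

45 bp, 25 bp

The forward primer ATACCTT matches the top strand at positions 30–36, 50–56.
The reverse primer's reverse complement is GCTTCTAA, matching at positions 67–74.
Each forward site pairs with the reverse site to give a product ending at position 74: sizes 45, 25 bp.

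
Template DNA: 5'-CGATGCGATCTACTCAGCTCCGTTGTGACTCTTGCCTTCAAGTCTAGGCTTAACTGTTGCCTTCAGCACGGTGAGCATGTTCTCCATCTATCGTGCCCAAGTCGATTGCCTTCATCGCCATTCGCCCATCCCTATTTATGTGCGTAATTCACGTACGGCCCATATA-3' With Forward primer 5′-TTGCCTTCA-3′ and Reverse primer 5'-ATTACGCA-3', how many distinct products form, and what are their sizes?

The forward primer TTGCCTTCA matches the top strand at positions 32–40, 57–65, 106–114.
The reverse primer's reverse complement is TGCGTAAT, matching at positions 141–148.
Each forward site pairs with the reverse site to give a product ending at position 148: sizes 117, 92, 43 bp.

Three products: 117 bp, 92 bp, 43 bp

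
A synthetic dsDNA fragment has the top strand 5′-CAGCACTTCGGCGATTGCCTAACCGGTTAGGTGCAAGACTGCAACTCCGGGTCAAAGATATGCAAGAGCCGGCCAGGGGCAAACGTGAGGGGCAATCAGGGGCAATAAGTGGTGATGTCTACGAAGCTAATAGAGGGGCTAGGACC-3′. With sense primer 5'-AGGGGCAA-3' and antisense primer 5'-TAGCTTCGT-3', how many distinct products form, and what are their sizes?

The forward primer AGGGGCAA matches the top strand at positions 75–82, 88–95, 98–105.
The reverse primer's reverse complement is ACGAAGCTA, matching at positions 121–129.
Each forward site pairs with the reverse site to give a product ending at position 129: sizes 55, 42, 32 bp.

Three products: 55 bp, 42 bp, 32 bp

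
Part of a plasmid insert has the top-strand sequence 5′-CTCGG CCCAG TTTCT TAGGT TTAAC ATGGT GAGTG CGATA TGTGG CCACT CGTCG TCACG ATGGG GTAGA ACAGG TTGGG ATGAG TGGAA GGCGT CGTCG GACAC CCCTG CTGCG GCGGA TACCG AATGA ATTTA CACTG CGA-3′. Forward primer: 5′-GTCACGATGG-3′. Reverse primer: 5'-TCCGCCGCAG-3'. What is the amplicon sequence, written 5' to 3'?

The forward primer matches the template at positions 55–64.
Taking the reverse complement of TCCGCCGCAG gives CTGCGGCGGA, found at positions 111–120 on the template; the primer anneals here to the top strand with its 3' end pointing upstream.
The product is the template from position 55 through 120 (66 bp).

5'-GTCACGATGGGGTAGAACAGGTTGGGATGAGTGGAAGGCGTCGTCGGACACCCCTGCTGCGGCGGA-3'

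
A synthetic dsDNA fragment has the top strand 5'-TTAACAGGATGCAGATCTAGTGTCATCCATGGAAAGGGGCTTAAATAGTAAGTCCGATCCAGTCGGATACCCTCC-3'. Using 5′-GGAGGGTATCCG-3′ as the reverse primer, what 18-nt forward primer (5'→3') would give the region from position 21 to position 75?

The reverse primer's reverse complement CGGATACCCTCC matches the template at positions 64–75; the product starts at position 21.
The forward primer is identical to the top strand over positions 21–38: TGTCATCCATGGAAAGGG.

5'-TGTCATCCATGGAAAGGG-3'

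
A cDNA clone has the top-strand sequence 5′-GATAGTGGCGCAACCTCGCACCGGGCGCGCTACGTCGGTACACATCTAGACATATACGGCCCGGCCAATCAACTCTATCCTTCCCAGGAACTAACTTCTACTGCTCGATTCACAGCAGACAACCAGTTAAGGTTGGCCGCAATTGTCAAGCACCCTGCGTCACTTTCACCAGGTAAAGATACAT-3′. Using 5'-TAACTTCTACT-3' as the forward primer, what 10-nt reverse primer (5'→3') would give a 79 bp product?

5'-GGTGAAAGTG-3'

The forward primer binds at positions 92–102, so a 79 bp product ends at position 92 + 79 − 1 = 170.
The reverse primer anneals to the top strand over positions 161–170, i.e. to CACTTTCACC.
Its sequence written 5'→3' is the reverse complement: GGTGAAAGTG.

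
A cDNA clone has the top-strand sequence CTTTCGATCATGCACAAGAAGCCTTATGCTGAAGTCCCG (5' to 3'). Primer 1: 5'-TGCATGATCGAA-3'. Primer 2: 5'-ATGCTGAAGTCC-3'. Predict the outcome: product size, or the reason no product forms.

Primer 1 (TGCATGATCGAA) has reverse complement TTCGATCATGCA, which matches the top strand at positions 3–14; primer 1 anneals to the top strand there with its 3' end pointing upstream toward position 3.
Primer 2 (ATGCTGAAGTCC) matches the top strand directly at positions 26–37; it anneals to the bottom strand with its 3' end pointing downstream toward position 37.
The 3' ends diverge (primer 1 extends toward position 1, primer 2 toward position 39), so the primers never converge on a shared product.

No product — the primers' 3' ends point away from each other.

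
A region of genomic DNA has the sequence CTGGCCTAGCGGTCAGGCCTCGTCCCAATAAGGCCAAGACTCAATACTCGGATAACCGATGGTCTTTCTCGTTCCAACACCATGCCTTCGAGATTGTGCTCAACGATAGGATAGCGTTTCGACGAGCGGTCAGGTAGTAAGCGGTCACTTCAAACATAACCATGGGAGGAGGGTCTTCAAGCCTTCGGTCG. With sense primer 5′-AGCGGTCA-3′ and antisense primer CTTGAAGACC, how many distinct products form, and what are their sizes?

Three products: 174 bp, 57 bp, 42 bp

The forward primer AGCGGTCA matches the top strand at positions 8–15, 125–132, 140–147.
The reverse primer's reverse complement is GGTCTTCAAG, matching at positions 172–181.
Each forward site pairs with the reverse site to give a product ending at position 181: sizes 174, 57, 42 bp.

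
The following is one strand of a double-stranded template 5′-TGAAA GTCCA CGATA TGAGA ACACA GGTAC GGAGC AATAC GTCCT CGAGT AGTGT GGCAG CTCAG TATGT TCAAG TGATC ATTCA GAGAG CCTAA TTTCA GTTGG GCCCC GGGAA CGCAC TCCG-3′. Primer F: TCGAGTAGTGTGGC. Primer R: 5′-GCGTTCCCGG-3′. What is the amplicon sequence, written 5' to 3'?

Forward primer TCGAGTAGTGTGGC is found on the top strand at positions 45–58.
Taking the reverse complement of GCGTTCCCGG gives CCGGGAACGC, found at positions 109–118 on the template; the primer anneals here to the top strand with its 3' end pointing upstream.
The product is the template from position 45 through 118 (74 bp).

5'-TCGAGTAGTGTGGCAGCTCAGTATGTTCAAGTGATCATTCAGAGAGCCTAATTTCAGTTGGGCCCCGGGAACGC-3'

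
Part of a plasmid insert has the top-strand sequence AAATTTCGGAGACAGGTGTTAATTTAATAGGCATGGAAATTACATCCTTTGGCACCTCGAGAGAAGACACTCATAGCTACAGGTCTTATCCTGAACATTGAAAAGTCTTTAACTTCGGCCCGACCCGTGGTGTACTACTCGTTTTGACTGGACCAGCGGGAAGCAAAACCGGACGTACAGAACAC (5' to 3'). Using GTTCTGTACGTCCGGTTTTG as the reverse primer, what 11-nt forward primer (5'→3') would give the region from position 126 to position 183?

5'-CGTGGTGTACT-3'

The reverse primer's reverse complement CAAAACCGGACGTACAGAAC matches the template at positions 164–183; the product starts at position 126.
The forward primer is identical to the top strand over positions 126–136: CGTGGTGTACT.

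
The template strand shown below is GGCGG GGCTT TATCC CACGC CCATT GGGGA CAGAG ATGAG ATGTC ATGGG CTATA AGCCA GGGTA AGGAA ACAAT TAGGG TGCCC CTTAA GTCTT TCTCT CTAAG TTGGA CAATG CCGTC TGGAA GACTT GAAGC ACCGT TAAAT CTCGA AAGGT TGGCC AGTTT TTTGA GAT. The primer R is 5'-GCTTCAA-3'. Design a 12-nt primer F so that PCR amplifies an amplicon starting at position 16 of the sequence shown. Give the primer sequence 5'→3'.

5'-CACGCCCATTGG-3'

The reverse primer's reverse complement TTGAAGC matches the template at positions 129–135; the product starts at position 16.
The forward primer is identical to the top strand over positions 16–27: CACGCCCATTGG.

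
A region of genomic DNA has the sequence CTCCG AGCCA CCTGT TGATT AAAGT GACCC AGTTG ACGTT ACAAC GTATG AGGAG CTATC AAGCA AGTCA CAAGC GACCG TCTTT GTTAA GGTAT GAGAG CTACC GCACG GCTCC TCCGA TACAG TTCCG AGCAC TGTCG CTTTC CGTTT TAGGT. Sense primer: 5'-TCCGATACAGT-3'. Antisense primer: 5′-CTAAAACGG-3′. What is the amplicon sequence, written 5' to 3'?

The forward primer matches the template at positions 116–126.
The reverse primer's reverse complement is CCGTTTTAG, which matches the template at positions 145–153.
The product is the template from position 116 through 153 (38 bp).

5'-TCCGATACAGTTCCGAGCACTGTCGCTTTCCGTTTTAG-3'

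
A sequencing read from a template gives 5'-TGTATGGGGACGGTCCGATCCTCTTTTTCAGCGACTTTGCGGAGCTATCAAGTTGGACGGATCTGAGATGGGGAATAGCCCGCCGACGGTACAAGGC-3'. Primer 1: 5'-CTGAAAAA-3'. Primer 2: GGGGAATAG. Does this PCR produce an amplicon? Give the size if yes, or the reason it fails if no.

Primer 1 (CTGAAAAA) has reverse complement TTTTTCAG, which matches the top strand at positions 24–31; primer 1 anneals to the top strand there with its 3' end pointing upstream toward position 24.
Primer 2 (GGGGAATAG) matches the top strand directly at positions 70–78; it anneals to the bottom strand with its 3' end pointing downstream toward position 78.
The 3' ends diverge (primer 1 extends toward position 1, primer 2 toward position 97), so the primers never converge on a shared product.

No product — the primers' 3' ends point away from each other.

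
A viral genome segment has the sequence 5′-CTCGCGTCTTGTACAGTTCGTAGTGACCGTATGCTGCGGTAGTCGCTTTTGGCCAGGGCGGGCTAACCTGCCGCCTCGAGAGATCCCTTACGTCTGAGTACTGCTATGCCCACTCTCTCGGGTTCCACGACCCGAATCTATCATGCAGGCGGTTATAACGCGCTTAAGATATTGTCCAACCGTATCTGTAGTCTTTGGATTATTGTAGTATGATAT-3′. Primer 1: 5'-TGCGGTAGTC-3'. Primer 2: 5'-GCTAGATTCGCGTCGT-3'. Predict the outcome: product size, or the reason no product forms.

No product — primer 2 has no binding site in the template.

Primer 2 (GCTAGATTCGCGTCGT) does not match the top strand, and its reverse complement ACGACGCGAATCTAGC does not match either.
With no annealing site for primer 2, no amplification occurs.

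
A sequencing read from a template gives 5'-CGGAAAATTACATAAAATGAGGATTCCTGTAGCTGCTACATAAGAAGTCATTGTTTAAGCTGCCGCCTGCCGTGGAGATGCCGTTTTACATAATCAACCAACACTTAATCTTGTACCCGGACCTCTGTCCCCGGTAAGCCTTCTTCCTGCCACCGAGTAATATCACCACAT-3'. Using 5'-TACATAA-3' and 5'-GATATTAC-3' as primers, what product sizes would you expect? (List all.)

156 bp, 128 bp, 78 bp

The forward primer TACATAA matches the top strand at positions 9–15, 37–43, 87–93.
The reverse primer's reverse complement is GTAATATC, matching at positions 157–164.
Each forward site pairs with the reverse site to give a product ending at position 164: sizes 156, 128, 78 bp.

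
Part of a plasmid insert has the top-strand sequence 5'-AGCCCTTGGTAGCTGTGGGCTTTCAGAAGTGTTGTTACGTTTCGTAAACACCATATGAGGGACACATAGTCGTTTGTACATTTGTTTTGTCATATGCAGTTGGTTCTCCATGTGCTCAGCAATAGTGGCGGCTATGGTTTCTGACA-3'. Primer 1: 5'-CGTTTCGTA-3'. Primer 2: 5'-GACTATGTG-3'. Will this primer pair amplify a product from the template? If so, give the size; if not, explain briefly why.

Yes — a 34 bp product.

Primer 1 (CGTTTCGTA) matches the top strand at positions 38–46; it acts as a forward primer.
Primer 2's reverse complement is CACATAGTC, matching the top strand at positions 63–71; it acts as a reverse primer.
The 3' ends face each other across positions 38–71, giving a 34 bp product.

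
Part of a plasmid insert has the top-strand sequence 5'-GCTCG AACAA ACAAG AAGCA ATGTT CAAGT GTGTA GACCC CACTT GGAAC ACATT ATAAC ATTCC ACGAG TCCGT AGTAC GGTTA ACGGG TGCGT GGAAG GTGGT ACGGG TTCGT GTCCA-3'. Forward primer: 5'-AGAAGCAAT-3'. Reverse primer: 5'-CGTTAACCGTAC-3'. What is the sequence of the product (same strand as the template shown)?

5'-AGAAGCAATGTTCAAGTGTGTAGACCCCACTTGGAACACATTATAACATTCCACGAGTCCGTAGTACGGTTAACG-3'

Scanning the template, AGAAGCAAT occurs at positions 14–22; this primer anneals to the bottom strand there with its 3' end pointing downstream.
Taking the reverse complement of CGTTAACCGTAC gives GTACGGTTAACG, found at positions 77–88 on the template; the primer anneals here to the top strand with its 3' end pointing upstream.
The product is the template from position 14 through 88 (75 bp).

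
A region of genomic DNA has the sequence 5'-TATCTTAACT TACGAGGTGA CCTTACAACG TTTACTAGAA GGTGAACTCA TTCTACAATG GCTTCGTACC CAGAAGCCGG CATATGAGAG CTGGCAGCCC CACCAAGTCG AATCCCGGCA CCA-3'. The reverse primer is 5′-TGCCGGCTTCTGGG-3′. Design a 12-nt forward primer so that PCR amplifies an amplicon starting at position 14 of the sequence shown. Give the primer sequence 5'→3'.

5'-GAGGTGACCTTA-3'

The reverse primer's reverse complement CCCAGAAGCCGGCA matches the template at positions 69–82; the product starts at position 14.
The forward primer is identical to the top strand over positions 14–25: GAGGTGACCTTA.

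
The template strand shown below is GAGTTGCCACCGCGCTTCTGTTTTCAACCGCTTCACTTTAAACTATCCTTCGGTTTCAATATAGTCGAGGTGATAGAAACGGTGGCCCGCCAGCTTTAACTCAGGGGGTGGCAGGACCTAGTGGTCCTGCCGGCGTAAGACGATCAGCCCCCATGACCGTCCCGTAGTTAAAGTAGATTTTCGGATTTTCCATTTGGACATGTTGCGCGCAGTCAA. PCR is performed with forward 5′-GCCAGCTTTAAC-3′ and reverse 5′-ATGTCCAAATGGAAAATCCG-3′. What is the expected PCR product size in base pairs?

113 bp

The forward primer matches the template at positions 89–100.
The reverse primer's reverse complement is CGGATTTTCCATTTGGACAT, which matches the template at positions 182–201.
The product runs from position 89 to position 201, so its length is 201 − 89 + 1 = 113 bp.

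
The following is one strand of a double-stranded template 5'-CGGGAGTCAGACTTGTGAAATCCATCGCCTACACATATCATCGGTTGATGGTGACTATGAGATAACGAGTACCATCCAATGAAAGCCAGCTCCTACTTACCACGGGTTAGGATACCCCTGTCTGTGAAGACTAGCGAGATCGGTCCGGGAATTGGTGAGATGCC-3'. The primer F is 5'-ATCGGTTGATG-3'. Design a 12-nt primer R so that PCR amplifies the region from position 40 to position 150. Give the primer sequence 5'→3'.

The product's 3' end on the top strand is position 150.
The reverse primer anneals to the top strand over positions 139–150, i.e. to ATCGGTCCGGGA.
Its sequence written 5'→3' is the reverse complement: TCCCGGACCGAT.

5'-TCCCGGACCGAT-3'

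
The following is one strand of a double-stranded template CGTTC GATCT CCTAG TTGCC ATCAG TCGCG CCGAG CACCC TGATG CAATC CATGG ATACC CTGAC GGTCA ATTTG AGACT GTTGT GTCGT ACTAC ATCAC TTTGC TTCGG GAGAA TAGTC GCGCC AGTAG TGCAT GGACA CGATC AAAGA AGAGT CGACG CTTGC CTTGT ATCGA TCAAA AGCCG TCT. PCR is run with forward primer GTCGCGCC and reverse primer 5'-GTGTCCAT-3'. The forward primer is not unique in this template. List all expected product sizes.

The forward primer GTCGCGCC matches the top strand at positions 25–32, 118–125.
The reverse primer's reverse complement is ATGGACAC, matching at positions 134–141.
Each forward site pairs with the reverse site to give a product ending at position 141: sizes 117, 24 bp.

117 bp, 24 bp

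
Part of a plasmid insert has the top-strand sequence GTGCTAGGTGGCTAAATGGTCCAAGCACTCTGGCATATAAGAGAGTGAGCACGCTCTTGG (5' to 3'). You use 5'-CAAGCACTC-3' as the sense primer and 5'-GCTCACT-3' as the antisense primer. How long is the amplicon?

Forward primer CAAGCACTC is found on the top strand at positions 22–30.
The reverse primer's reverse complement is AGTGAGC, which matches the template at positions 44–50.
Product length = (reverse-primer end) − (forward-primer start) + 1 = 50 − 22 + 1 = 29 bp.

29 bp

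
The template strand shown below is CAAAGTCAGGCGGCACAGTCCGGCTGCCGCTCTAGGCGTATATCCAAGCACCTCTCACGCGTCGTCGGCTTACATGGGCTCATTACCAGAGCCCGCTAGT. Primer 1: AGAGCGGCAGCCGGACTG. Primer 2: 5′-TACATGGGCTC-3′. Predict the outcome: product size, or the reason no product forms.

Primer 1 (AGAGCGGCAGCCGGACTG) has reverse complement CAGTCCGGCTGCCGCTCT, which matches the top strand at positions 16–33; primer 1 anneals to the top strand there with its 3' end pointing upstream toward position 16.
Primer 2 (TACATGGGCTC) matches the top strand directly at positions 71–81; it anneals to the bottom strand with its 3' end pointing downstream toward position 81.
The 3' ends diverge (primer 1 extends toward position 1, primer 2 toward position 100), so the primers never converge on a shared product.

No product — the primers' 3' ends point away from each other.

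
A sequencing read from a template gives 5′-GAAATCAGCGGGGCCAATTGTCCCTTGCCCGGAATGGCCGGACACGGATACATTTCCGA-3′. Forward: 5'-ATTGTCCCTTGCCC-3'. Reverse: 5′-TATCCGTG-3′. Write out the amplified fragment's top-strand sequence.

5'-ATTGTCCCTTGCCCGGAATGGCCGGACACGGATA-3'

Scanning the template, ATTGTCCCTTGCCC occurs at positions 17–30; this primer anneals to the bottom strand there with its 3' end pointing downstream.
The reverse primer's reverse complement is CACGGATA, which matches the template at positions 43–50.
The product is the template from position 17 through 50 (34 bp).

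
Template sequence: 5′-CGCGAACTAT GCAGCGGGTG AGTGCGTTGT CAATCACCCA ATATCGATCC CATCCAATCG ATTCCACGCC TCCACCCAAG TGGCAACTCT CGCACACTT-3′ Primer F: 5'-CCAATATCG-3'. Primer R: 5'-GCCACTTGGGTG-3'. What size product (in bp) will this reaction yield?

Forward primer CCAATATCG is found on the top strand at positions 38–46.
Taking the reverse complement of GCCACTTGGGTG gives CACCCAAGTGGC, found at positions 73–84 on the template; the primer anneals here to the top strand with its 3' end pointing upstream.
Amplicon spans positions 38–84: 47 bp.

47 bp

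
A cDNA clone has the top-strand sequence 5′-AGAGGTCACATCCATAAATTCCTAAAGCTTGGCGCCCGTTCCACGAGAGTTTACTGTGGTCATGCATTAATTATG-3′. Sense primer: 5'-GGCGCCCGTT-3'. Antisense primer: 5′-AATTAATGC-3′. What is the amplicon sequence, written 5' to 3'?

Forward primer GGCGCCCGTT is found on the top strand at positions 31–40.
Reverse complement of the reverse primer: GCATTAATT. This occurs on the top strand at positions 64–72.
The product is the template from position 31 through 72 (42 bp).

5'-GGCGCCCGTTCCACGAGAGTTTACTGTGGTCATGCATTAATT-3'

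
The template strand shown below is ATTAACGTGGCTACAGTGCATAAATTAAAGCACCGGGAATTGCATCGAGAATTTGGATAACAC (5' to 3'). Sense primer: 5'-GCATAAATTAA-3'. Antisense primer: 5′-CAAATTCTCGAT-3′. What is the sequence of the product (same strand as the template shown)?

Forward primer GCATAAATTAA is found on the top strand at positions 18–28.
The reverse primer's reverse complement is ATCGAGAATTTG, which matches the template at positions 44–55.
The product is the template from position 18 through 55 (38 bp).

5'-GCATAAATTAAAGCACCGGGAATTGCATCGAGAATTTG-3'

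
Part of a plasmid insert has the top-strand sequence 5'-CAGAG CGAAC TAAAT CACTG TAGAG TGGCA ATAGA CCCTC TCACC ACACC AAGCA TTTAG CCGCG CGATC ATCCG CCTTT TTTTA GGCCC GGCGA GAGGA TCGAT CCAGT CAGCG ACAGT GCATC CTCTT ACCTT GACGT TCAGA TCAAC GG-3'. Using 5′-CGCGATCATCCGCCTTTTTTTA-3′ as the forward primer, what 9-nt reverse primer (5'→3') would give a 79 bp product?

The forward primer binds at positions 64–85, so a 79 bp product ends at position 64 + 79 − 1 = 142.
The reverse primer anneals to the top strand over positions 134–142, i.e. to TTGACGTTC.
Its sequence written 5'→3' is the reverse complement: GAACGTCAA.

5'-GAACGTCAA-3'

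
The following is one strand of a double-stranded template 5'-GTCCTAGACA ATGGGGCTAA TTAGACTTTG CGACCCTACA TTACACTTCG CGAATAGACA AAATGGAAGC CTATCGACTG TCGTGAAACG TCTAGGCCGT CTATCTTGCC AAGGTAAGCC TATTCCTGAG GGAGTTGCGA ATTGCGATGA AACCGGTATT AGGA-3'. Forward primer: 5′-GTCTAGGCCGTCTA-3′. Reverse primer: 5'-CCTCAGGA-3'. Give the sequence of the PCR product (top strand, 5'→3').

Scanning the template, GTCTAGGCCGTCTA occurs at positions 90–103; this primer anneals to the bottom strand there with its 3' end pointing downstream.
Reverse complement of the reverse primer: TCCTGAGG. This occurs on the top strand at positions 124–131.
The product is the template from position 90 through 131 (42 bp).

5'-GTCTAGGCCGTCTATCTTGCCAAGGTAAGCCTATTCCTGAGG-3'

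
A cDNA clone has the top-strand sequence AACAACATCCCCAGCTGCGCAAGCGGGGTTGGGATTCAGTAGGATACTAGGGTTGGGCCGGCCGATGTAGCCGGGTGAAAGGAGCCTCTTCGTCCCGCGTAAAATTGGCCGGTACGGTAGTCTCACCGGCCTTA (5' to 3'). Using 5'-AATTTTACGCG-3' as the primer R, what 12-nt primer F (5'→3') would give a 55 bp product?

5'-GTTGGGCCGGCC-3'

The reverse primer's reverse complement CGCGTAAAATT matches the template at positions 96–106, so the product ends at position 106.
A 55 bp product then starts at position 106 − 55 + 1 = 52.
The forward primer is identical to the top strand there: GTTGGGCCGGCC.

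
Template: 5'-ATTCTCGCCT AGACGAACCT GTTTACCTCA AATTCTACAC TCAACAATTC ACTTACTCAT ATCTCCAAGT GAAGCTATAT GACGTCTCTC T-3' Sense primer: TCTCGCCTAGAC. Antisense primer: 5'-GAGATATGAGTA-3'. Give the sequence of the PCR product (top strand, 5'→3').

Forward primer TCTCGCCTAGAC is found on the top strand at positions 3–14.
Reverse complement of the reverse primer: TACTCATATCTC. This occurs on the top strand at positions 54–65.
The product is the template from position 3 through 65 (63 bp).

5'-TCTCGCCTAGACGAACCTGTTTACCTCAAATTCTACACTCAACAATTCACTTACTCATATCTC-3'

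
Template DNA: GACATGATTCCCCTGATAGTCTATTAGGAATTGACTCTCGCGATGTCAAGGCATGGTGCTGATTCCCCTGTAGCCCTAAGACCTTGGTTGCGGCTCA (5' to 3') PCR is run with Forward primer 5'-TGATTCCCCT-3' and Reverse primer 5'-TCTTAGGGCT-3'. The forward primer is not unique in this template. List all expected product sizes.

77 bp, 22 bp

The forward primer TGATTCCCCT matches the top strand at positions 5–14, 60–69.
The reverse primer's reverse complement is AGCCCTAAGA, matching at positions 72–81.
Each forward site pairs with the reverse site to give a product ending at position 81: sizes 77, 22 bp.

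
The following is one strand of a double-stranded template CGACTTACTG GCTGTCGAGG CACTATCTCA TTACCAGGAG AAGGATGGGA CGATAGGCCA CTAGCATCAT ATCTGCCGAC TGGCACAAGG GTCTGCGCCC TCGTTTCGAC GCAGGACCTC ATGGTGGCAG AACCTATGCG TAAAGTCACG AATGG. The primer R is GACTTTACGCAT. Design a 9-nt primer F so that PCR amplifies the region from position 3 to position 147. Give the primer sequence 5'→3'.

The reverse primer's reverse complement ATGCGTAAAGTC matches the template at positions 136–147; the product starts at position 3.
The forward primer is identical to the top strand over positions 3–11: ACTTACTGG.

5'-ACTTACTGG-3'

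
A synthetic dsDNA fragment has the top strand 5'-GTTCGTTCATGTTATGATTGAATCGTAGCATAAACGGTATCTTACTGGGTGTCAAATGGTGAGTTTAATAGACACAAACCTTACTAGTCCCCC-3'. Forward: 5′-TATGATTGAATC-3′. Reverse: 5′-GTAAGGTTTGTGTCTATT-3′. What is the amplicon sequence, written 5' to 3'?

5'-TATGATTGAATCGTAGCATAAACGGTATCTTACTGGGTGTCAAATGGTGAGTTTAATAGACACAAACCTTAC-3'

Scanning the template, TATGATTGAATC occurs at positions 13–24; this primer anneals to the bottom strand there with its 3' end pointing downstream.
Reverse complement of the reverse primer: AATAGACACAAACCTTAC. This occurs on the top strand at positions 67–84.
The product is the template from position 13 through 84 (72 bp).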